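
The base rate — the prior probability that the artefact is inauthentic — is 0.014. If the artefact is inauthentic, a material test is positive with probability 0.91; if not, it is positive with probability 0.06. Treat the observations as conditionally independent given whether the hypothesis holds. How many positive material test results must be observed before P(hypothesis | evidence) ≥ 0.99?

Prior odds = 0.014/0.986 = 7/493.
Likelihood ratio of a positive = 0.91/0.06 = 91/6.
Target odds: 0.99 ÷ 0.01 = 99.
Need (7/493) × (91/6)ⁿ ≥ 99, i.e. (91/6)ⁿ ≥ 48807/7.
(91/6)³ = 753571/216 falls short of 48807/7 but (91/6)⁴ = 68574961/1296 reaches it, so n = 4.

4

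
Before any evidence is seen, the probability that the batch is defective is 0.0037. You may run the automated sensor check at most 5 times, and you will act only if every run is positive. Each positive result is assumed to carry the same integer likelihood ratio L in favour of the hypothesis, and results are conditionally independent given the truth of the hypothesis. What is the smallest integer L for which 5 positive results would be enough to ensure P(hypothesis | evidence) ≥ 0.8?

5

Prior odds = 0.0037/0.9963 = 37/9963.
Target odds = 0.8/0.2 = 4.
Need L⁵ ≥ 4 ÷ (37/9963) = 39852/37.
4⁵ = 1024 < 39852/37 ≤ 3125 = 5⁵, so L = 5.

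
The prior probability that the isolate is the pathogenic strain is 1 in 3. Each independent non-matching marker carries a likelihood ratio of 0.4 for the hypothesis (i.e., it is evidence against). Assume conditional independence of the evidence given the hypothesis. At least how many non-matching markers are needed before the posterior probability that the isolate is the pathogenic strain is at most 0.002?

Prior odds = (1/3)/(2/3) = 0.5.
Likelihood ratio per non-matching marker = 0.4.
Target odds: 0.002 ÷ 0.998 = 1/499.
Need 0.5 × 0.4ⁿ ≤ 1/499, i.e. 0.4ⁿ ≤ 2/499.
0.4⁶ = 64/15625 is still above 2/499 but 0.4⁷ = 128/78125 is at or below it, so n = 7.

7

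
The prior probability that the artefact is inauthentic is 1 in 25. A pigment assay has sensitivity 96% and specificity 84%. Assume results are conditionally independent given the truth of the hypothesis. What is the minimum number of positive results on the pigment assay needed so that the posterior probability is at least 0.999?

Prior odds = 0.04/0.96 = 1/24.
False-positive rate = 1 − 0.84 = 0.16; likelihood ratio of a positive = 0.96/0.16 = 6.
Target odds: 0.999 ÷ 0.001 = 999.
Need (1/24) × 6ⁿ ≥ 999, i.e. 6ⁿ ≥ 23976.
6⁵ = 7776 falls short of 23976 but 6⁶ = 46656 reaches it, so n = 6.

6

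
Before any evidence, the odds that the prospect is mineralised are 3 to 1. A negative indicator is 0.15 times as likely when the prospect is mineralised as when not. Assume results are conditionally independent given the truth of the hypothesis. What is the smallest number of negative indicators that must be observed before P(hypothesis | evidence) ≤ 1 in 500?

4

Prior odds = 3.
Likelihood ratio per negative indicator = 0.15.
Target posterior odds = 0.002/0.998 = 1/499.
Require 0.15ⁿ ≤ 1/499 ÷ 3 = 1/1497.
0.15³ = 0.003375 is still above 1/1497 but 0.15⁴ = 81/160000 is at or below it, so n = 4.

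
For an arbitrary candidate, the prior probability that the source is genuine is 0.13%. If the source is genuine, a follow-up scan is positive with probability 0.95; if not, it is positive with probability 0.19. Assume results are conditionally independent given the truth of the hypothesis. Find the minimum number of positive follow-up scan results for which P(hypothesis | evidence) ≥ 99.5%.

Prior odds: 0.0013 ÷ 0.9987 = 13/9987.
Likelihood ratio of a positive = 0.95/0.19 = 5.
Target odds: 0.995 ÷ 0.005 = 199.
Need (13/9987) × 5ⁿ ≥ 199, i.e. 5ⁿ ≥ 1987413/13.
5⁷ = 78125 falls short of 1987413/13 but 5⁸ = 390625 reaches it, so n = 8.

8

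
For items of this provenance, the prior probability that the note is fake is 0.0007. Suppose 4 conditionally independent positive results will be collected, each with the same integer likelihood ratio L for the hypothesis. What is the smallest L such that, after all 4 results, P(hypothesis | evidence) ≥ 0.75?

Prior odds = 0.0007/0.9993 = 7/9993.
Target odds = 0.75/0.25 = 3.
Need L⁴ ≥ 3 ÷ (7/9993) = 29979/7.
8⁴ = 4096 < 29979/7 ≤ 6561 = 9⁴, so L = 9.

9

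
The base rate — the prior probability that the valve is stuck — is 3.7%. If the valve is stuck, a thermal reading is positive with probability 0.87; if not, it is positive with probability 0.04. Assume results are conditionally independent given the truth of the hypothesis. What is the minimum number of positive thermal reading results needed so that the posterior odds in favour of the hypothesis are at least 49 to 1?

Prior odds: 0.037 ÷ 0.963 = 37/963.
Likelihood ratio of a positive = 0.87/0.04 = 21.75.
Target odds = 49.
Require 21.75ⁿ ≥ 49 ÷ (37/963) = 47187/37.
21.75² = 473.0625 falls short of 47187/37 but 21.75³ = 658503/64 reaches it, so n = 3.

3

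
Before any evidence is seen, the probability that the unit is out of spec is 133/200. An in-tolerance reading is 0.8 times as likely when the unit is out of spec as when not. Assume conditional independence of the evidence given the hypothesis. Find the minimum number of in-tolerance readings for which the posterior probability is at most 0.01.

Prior odds = 0.665/0.335 = 133/67.
Likelihood ratio per in-tolerance reading = 0.8.
Target posterior odds = 0.01/0.99 = 1/99.
Need (133/67) × 0.8ⁿ ≤ 1/99, i.e. 0.8ⁿ ≤ 67/13167.
0.8²³ ≈0.00590296 is still above 67/13167 but 0.8²⁴ ≈0.00472237 is at or below it, so n = 24.

24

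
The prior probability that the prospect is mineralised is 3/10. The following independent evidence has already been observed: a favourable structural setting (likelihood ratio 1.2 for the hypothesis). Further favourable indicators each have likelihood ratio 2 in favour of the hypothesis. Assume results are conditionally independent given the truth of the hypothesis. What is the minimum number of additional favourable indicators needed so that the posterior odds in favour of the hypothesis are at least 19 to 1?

Prior odds = 0.3/0.7 = 3/7.
Bayes factor of the evidence already in hand = 1.2.
Odds after that evidence = (3/7) × 1.2 = 18/35.
Target odds = 19.
Need 2ⁿ ≥ 19 ÷ (18/35) = 665/18.
2⁵ = 32 falls short of 665/18 but 2⁶ = 64 reaches it, so n = 6.

6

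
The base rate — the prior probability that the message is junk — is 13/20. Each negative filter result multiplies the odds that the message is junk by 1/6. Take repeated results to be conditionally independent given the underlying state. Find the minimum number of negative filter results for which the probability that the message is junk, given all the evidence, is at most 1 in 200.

Prior odds: 0.65 ÷ 0.35 = 13/7.
Likelihood ratio per negative filter result = 1/6.
Target posterior odds = 0.005/0.995 = 1/199.
Require (1/6)ⁿ ≤ 1/199 ÷ (13/7) = 7/2587.
(1/6)³ = 1/216 is still above 7/2587 but (1/6)⁴ = 1/1296 is at or below it, so n = 4.

4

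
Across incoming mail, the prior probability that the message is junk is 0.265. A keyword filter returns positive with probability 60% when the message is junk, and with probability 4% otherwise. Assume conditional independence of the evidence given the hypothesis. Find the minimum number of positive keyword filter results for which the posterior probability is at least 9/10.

2

Prior odds = 0.265/0.735 = 53/147.
Likelihood ratio of a positive result = 0.6/0.04 = 15.
Target posterior odds = 0.9/0.1 = 9.
Require 15ⁿ ≥ 9 ÷ (53/147) = 1323/53.
15¹ = 15 falls short of 1323/53 but 15² = 225 reaches it, so n = 2.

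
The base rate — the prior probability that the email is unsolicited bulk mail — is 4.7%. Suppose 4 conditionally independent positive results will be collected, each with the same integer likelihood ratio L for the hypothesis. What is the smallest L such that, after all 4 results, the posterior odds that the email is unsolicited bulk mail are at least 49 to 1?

6

Prior odds = 0.047/0.953 = 47/953.
Target odds = 49.
Need L⁴ ≥ 49 ÷ (47/953) = 46697/47.
5⁴ = 625 < 46697/47 ≤ 1296 = 6⁴, so L = 6.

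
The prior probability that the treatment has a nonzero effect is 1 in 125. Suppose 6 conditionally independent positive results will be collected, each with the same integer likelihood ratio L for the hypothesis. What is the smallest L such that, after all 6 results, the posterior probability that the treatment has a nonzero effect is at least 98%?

Prior odds = 0.008/0.992 = 1/124.
Target odds = 0.98/0.02 = 49.
Need L⁶ ≥ 49 ÷ (1/124) = 6076.
4⁶ = 4096 < 6076 ≤ 15625 = 5⁶, so L = 5.

5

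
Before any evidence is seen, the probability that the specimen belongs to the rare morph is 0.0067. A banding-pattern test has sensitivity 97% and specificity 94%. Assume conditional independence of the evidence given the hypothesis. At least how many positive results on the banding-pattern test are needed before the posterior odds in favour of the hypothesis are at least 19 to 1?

Prior odds: 0.0067 ÷ 0.9933 = 67/9933.
False-positive rate = 1 − 0.94 = 0.06; likelihood ratio of a positive = 0.97/0.06 = 97/6.
Target odds = 19.
Need (67/9933) × (97/6)ⁿ ≥ 19, i.e. (97/6)ⁿ ≥ 188727/67.
(97/6)² = 9409/36 falls short of 188727/67 but (97/6)³ = 912673/216 reaches it, so n = 3.

3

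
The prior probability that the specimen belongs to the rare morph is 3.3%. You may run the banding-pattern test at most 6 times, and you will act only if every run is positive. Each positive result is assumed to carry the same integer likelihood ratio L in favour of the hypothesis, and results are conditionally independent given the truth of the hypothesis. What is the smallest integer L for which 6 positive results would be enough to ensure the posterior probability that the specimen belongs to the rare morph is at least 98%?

Prior odds = 0.033/0.967 = 33/967.
Target odds = 0.98/0.02 = 49.
Need L⁶ ≥ 49 ÷ (33/967) = 47383/33.
3⁶ = 729 < 47383/33 ≤ 4096 = 4⁶, so L = 4.

4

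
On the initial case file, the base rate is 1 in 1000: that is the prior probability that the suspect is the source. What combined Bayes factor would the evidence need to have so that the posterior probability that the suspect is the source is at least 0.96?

Prior odds = 0.001/0.999 = 1/999.
Target odds = 0.96/0.04 = 24.
Required Bayes factor = 24 ÷ (1/999) = 23976.

23976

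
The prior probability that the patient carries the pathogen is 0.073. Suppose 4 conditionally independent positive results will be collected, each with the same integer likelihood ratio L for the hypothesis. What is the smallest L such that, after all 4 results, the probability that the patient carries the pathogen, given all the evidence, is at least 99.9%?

Prior odds = 0.073/0.927 = 73/927.
Target odds = 0.999/0.001 = 999.
Need L⁴ ≥ 999 ÷ (73/927) = 926073/73.
10⁴ = 10000 < 926073/73 ≤ 14641 = 11⁴, so L = 11.

11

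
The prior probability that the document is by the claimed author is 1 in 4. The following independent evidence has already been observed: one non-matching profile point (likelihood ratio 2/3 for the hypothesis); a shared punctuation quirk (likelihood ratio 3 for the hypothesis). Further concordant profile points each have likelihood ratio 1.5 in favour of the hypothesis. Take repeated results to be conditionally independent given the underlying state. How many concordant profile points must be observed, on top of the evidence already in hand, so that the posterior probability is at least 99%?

Prior odds = 0.25/0.75 = 1/3.
Combined Bayes factor of the evidence already in hand = (2/3) × 3 = 2.
Odds after that evidence = (1/3) × 2 = 2/3.
Target odds = 0.99/0.01 = 99.
Need 1.5ⁿ ≥ 99 ÷ (2/3) = 148.5.
1.5¹² = 531441/4096 falls short of 148.5 but 1.5¹³ = 1594323/8192 reaches it, so n = 13.

13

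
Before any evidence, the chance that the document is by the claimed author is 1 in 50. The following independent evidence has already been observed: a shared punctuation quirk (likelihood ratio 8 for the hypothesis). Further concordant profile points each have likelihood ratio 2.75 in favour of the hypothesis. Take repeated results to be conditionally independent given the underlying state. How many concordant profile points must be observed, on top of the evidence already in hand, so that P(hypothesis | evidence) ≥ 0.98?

Prior odds = 0.02/0.98 = 1/49.
Bayes factor of the evidence already in hand = 8.
Odds after that evidence = (1/49) × 8 = 8/49.
Target odds = 0.98/0.02 = 49.
Need 2.75ⁿ ≥ 49 ÷ (8/49) = 300.125.
2.75⁵ = 161051/1024 falls short of 300.125 but 2.75⁶ = 1771561/4096 reaches it, so n = 6.

6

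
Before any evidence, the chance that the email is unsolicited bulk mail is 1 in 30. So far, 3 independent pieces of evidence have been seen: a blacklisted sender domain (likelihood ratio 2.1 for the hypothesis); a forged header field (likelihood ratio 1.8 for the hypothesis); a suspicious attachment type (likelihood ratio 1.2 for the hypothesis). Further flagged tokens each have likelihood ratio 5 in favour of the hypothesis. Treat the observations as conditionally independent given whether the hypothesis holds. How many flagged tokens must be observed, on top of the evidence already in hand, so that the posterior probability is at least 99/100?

5

Prior odds = (1/30)/(29/30) = 1/29.
Combined Bayes factor of the evidence already in hand = 2.1 × 1.8 × 1.2 = 4.536.
Odds after that evidence = (1/29) × 4.536 = 567/3625.
Target odds = 0.99/0.01 = 99.
Need 5ⁿ ≥ 99 ÷ (567/3625) = 39875/63.
5⁴ = 625 falls short of 39875/63 but 5⁵ = 3125 reaches it, so n = 5.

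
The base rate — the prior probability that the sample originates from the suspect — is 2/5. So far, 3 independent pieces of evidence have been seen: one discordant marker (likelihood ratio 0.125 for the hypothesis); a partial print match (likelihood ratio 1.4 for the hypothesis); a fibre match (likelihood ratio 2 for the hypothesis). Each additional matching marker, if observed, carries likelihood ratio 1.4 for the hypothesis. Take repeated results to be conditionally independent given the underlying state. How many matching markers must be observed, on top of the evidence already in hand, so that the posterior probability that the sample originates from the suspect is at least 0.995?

21

Prior odds = 0.4/0.6 = 2/3.
Combined Bayes factor of the evidence already in hand = 0.125 × 1.4 × 2 = 0.35.
Odds after that evidence = (2/3) × 0.35 = 7/30.
Target odds = 0.995/0.005 = 199.
Need 1.4ⁿ ≥ 199 ÷ (7/30) = 5970/7.
1.4²⁰ ≈836.683 falls short of 5970/7 but 1.4²¹ ≈1171.36 reaches it, so n = 21.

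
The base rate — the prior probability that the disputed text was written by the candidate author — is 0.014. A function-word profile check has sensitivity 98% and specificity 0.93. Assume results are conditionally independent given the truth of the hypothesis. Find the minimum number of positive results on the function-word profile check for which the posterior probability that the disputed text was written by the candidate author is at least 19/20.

Prior odds: 0.014 ÷ 0.986 = 7/493.
False-positive rate = 1 − 0.93 = 0.07; likelihood ratio of a positive = 0.98/0.07 = 14.
Target odds: 0.95 ÷ 0.05 = 19.
Need (7/493) × 14ⁿ ≥ 19, i.e. 14ⁿ ≥ 9367/7.
14² = 196 falls short of 9367/7 but 14³ = 2744 reaches it, so n = 3.

3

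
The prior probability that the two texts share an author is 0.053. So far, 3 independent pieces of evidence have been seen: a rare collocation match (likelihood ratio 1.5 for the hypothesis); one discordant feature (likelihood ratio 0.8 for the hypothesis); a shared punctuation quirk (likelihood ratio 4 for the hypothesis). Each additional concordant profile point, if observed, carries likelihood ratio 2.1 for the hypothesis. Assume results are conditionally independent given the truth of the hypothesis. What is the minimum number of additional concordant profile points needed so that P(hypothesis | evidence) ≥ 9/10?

Prior odds = 0.053/0.947 = 53/947.
Combined Bayes factor of the evidence already in hand = 1.5 × 0.8 × 4 = 4.8.
Odds after that evidence = (53/947) × 4.8 = 1272/4735.
Target odds = 0.9/0.1 = 9.
Need 2.1ⁿ ≥ 9 ÷ (1272/4735) = 14205/424.
2.1⁴ = 19.4481 falls short of 14205/424 but 2.1⁵ = 4084101/100000 reaches it, so n = 5.

5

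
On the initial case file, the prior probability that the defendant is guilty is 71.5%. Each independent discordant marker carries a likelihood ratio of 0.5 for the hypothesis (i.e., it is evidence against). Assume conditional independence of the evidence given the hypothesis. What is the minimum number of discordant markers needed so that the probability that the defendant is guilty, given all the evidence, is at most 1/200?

Prior odds: 0.715 ÷ 0.285 = 143/57.
Likelihood ratio per discordant marker = 0.5.
Target odds: 0.005 ÷ 0.995 = 1/199.
Require 0.5ⁿ ≤ 1/199 ÷ (143/57) = 57/28457.
0.5⁸ = 0.00390625 is still above 57/28457 but 0.5⁹ = 0.001953125 is at or below it, so n = 9.

9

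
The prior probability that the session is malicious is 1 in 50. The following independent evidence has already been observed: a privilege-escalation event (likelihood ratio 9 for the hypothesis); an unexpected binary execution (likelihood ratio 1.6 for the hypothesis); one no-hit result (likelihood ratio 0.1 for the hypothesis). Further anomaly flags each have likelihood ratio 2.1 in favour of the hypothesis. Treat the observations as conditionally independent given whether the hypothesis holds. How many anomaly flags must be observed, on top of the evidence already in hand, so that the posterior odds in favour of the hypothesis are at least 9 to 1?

8

Prior odds = 0.02/0.98 = 1/49.
Combined Bayes factor of the evidence already in hand = 9 × 1.6 × 0.1 = 1.44.
Odds after that evidence = (1/49) × 1.44 = 36/1225.
Target odds = 9.
Need 2.1ⁿ ≥ 9 ÷ (36/1225) = 306.25.
2.1⁷ ≈180.109 falls short of 306.25 but 2.1⁸ ≈378.229 reaches it, so n = 8.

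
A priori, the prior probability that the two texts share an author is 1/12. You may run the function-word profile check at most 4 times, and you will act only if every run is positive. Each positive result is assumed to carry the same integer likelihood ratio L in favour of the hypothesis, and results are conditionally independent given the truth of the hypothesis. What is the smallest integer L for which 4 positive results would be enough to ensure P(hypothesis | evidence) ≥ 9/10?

4

Prior odds = (1/12)/(11/12) = 1/11.
Target odds = 0.9/0.1 = 9.
Need L⁴ ≥ 9 ÷ (1/11) = 99.
3⁴ = 81 < 99 ≤ 256 = 4⁴, so L = 4.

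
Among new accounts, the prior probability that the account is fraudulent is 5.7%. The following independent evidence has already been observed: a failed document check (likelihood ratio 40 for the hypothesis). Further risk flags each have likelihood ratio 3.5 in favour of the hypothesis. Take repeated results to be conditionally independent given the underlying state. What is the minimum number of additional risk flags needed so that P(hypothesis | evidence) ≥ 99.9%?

Prior odds = 0.057/0.943 = 57/943.
Bayes factor of the evidence already in hand = 40.
Odds after that evidence = (57/943) × 40 = 2280/943.
Target odds = 0.999/0.001 = 999.
Need 3.5ⁿ ≥ 999 ÷ (2280/943) = 314019/760.
3.5⁴ = 150.0625 falls short of 314019/760 but 3.5⁵ = 525.21875 reaches it, so n = 5.

5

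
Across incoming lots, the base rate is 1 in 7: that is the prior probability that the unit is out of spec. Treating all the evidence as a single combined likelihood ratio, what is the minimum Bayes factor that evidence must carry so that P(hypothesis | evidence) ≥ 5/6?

Prior odds = (1/7)/(6/7) = 1/6.
Target odds = (5/6)/(1/6) = 5.
Required Bayes factor = 5 ÷ (1/6) = 30.

30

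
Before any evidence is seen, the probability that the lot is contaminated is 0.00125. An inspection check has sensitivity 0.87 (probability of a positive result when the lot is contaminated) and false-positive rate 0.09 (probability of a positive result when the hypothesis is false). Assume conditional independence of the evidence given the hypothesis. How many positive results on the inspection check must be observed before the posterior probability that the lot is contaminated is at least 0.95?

5

Prior odds = 0.00125/0.99875 = 1/799.
Likelihood ratio of a positive result = 0.87/0.09 = 29/3.
Target posterior odds = 0.95/0.05 = 19.
Require (29/3)ⁿ ≥ 19 ÷ (1/799) = 15181.
(29/3)⁴ = 707281/81 falls short of 15181 but (29/3)⁵ = 20511149/243 reaches it, so n = 5.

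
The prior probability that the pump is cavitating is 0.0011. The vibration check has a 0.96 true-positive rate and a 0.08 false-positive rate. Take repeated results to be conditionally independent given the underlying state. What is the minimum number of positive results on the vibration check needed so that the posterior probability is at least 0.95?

Prior odds: 0.0011 ÷ 0.9989 = 11/9989.
Likelihood ratio of a positive result = 0.96/0.08 = 12.
Target posterior odds = 0.95/0.05 = 19.
Need (11/9989) × 12ⁿ ≥ 19, i.e. 12ⁿ ≥ 189791/11.
12³ = 1728 falls short of 189791/11 but 12⁴ = 20736 reaches it, so n = 4.

4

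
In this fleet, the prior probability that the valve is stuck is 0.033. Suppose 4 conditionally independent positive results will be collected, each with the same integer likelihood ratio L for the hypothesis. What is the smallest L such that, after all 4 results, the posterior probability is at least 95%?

5

Prior odds = 0.033/0.967 = 33/967.
Target odds = 0.95/0.05 = 19.
Need L⁴ ≥ 19 ÷ (33/967) = 18373/33.
4⁴ = 256 < 18373/33 ≤ 625 = 5⁴, so L = 5.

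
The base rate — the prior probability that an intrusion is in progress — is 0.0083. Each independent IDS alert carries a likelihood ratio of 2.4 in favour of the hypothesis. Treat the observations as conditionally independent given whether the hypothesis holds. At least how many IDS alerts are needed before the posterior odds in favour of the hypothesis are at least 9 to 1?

8

Prior odds: 0.0083 ÷ 0.9917 = 83/9917.
Likelihood ratio per IDS alert = 2.4.
Target odds = 9.
Require 2.4ⁿ ≥ 9 ÷ (83/9917) = 89253/83.
2.4⁷ = 35831808/78125 falls short of 89253/83 but 2.4⁸ = 429981696/390625 reaches it, so n = 8.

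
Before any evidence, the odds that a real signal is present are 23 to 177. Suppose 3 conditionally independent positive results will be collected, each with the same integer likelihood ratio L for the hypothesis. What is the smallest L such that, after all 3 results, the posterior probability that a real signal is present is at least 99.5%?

Prior odds = 23/177.
Target odds = 0.995/0.005 = 199.
Need L³ ≥ 199 ÷ (23/177) = 35223/23.
11³ = 1331 < 35223/23 ≤ 1728 = 12³, so L = 12.

12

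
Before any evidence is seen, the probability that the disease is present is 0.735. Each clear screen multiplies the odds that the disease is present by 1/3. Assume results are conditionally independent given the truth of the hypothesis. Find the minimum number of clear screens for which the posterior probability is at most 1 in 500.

Prior odds = 0.735/0.265 = 147/53.
Likelihood ratio per clear screen = 1/3.
Target odds: 0.002 ÷ 0.998 = 1/499.
Need (147/53) × (1/3)ⁿ ≤ 1/499, i.e. (1/3)ⁿ ≤ 53/73353.
(1/3)⁶ = 1/729 is still above 53/73353 but (1/3)⁷ = 1/2187 is at or below it, so n = 7.

7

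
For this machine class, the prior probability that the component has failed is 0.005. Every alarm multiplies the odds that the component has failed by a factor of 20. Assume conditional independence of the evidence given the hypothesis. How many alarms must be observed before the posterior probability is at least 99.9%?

Prior odds: 0.005 ÷ 0.995 = 1/199.
Likelihood ratio per alarm = 20.
Target odds: 0.999 ÷ 0.001 = 999.
Need (1/199) × 20ⁿ ≥ 999, i.e. 20ⁿ ≥ 198801.
20⁴ = 160000 falls short of 198801 but 20⁵ = 3200000 reaches it, so n = 5.

5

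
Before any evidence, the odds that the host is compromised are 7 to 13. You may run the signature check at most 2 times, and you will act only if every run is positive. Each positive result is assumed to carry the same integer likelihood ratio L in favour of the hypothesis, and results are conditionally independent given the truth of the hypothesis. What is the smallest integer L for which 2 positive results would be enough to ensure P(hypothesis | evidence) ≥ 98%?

Prior odds = 7/13.
Target odds = 0.98/0.02 = 49.
Need L² ≥ 49 ÷ (7/13) = 91.
9² = 81 < 91 ≤ 100 = 10², so L = 10.

10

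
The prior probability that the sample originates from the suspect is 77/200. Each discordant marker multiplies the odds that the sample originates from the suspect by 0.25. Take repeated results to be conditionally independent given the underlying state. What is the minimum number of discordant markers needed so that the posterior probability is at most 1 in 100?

Prior odds: 0.385 ÷ 0.615 = 77/123.
Likelihood ratio per discordant marker = 0.25.
Target posterior odds = 0.01/0.99 = 1/99.
Need (77/123) × 0.25ⁿ ≤ 1/99, i.e. 0.25ⁿ ≤ 41/2541.
0.25² = 0.0625 is still above 41/2541 but 0.25³ = 0.015625 is at or below it, so n = 3.

3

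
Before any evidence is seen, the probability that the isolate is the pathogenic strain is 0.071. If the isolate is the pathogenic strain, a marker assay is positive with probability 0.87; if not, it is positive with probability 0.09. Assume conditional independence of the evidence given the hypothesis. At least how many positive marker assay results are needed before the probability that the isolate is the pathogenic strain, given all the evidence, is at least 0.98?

Prior odds: 0.071 ÷ 0.929 = 71/929.
Likelihood ratio of a positive = 0.87/0.09 = 29/3.
Target odds: 0.98 ÷ 0.02 = 49.
Require (29/3)ⁿ ≥ 49 ÷ (71/929) = 45521/71.
(29/3)² = 841/9 falls short of 45521/71 but (29/3)³ = 24389/27 reaches it, so n = 3.

3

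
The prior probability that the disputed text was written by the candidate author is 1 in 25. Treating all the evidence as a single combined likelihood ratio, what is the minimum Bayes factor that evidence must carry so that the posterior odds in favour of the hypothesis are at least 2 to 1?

48

Prior odds = 0.04/0.96 = 1/24.
Target odds = 2.
Required Bayes factor = 2 ÷ (1/24) = 48.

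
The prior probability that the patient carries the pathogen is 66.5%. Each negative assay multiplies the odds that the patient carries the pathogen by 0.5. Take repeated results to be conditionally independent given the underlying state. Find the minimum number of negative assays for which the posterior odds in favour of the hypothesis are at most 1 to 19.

Prior odds: 0.665 ÷ 0.335 = 133/67.
Likelihood ratio per negative assay = 0.5.
Target odds = 1/19.
Require 0.5ⁿ ≤ 1/19 ÷ (133/67) = 67/2527.
0.5⁵ = 0.03125 is still above 67/2527 but 0.5⁶ = 0.015625 is at or below it, so n = 6.

6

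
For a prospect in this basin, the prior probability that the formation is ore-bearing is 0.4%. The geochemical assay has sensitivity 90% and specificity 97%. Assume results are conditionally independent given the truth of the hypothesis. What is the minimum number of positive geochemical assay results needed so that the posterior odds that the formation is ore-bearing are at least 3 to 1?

2

Prior odds: 0.004 ÷ 0.996 = 1/249.
False-positive rate = 1 − 0.97 = 0.03; likelihood ratio of a positive = 0.9/0.03 = 30.
Target odds = 3.
Require 30ⁿ ≥ 3 ÷ (1/249) = 747.
30¹ = 30 falls short of 747 but 30² = 900 reaches it, so n = 2.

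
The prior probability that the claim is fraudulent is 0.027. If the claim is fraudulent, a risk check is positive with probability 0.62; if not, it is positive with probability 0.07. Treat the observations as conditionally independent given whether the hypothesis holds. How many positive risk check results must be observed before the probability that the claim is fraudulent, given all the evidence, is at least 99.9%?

Prior odds: 0.027 ÷ 0.973 = 27/973.
Likelihood ratio of a positive = 0.62/0.07 = 62/7.
Target odds: 0.999 ÷ 0.001 = 999.
Need (27/973) × (62/7)ⁿ ≥ 999, i.e. (62/7)ⁿ ≥ 36001.
(62/7)⁴ = 14776336/2401 falls short of 36001 but (62/7)⁵ = 916132832/16807 reaches it, so n = 5.

5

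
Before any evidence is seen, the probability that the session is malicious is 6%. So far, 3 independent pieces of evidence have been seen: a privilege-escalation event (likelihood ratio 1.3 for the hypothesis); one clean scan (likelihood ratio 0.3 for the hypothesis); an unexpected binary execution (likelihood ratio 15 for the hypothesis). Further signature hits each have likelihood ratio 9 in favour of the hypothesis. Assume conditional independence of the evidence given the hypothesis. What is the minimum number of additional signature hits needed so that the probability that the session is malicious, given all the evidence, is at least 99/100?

3

Prior odds = 0.06/0.94 = 3/47.
Combined Bayes factor of the evidence already in hand = 1.3 × 0.3 × 15 = 5.85.
Odds after that evidence = (3/47) × 5.85 = 351/940.
Target odds = 0.99/0.01 = 99.
Need 9ⁿ ≥ 99 ÷ (351/940) = 10340/39.
9² = 81 falls short of 10340/39 but 9³ = 729 reaches it, so n = 3.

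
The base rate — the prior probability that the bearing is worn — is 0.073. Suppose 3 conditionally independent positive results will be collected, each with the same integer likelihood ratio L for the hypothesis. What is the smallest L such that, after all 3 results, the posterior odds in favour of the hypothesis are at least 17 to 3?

5

Prior odds = 0.073/0.927 = 73/927.
Target odds = 17/3.
Need L³ ≥ 17/3 ÷ (73/927) = 5253/73.
4³ = 64 < 5253/73 ≤ 125 = 5³, so L = 5.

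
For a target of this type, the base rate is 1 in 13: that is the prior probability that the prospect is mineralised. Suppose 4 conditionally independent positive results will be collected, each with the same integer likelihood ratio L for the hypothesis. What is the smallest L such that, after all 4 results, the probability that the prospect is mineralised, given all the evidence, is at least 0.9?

4

Prior odds = (1/13)/(12/13) = 1/12.
Target odds = 0.9/0.1 = 9.
Need L⁴ ≥ 9 ÷ (1/12) = 108.
3⁴ = 81 < 108 ≤ 256 = 4⁴, so L = 4.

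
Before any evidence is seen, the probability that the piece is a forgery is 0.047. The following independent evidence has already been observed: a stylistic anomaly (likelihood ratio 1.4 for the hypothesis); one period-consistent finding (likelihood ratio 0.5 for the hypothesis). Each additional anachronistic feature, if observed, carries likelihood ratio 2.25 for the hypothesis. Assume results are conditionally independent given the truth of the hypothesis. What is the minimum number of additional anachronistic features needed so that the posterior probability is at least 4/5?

6

Prior odds = 0.047/0.953 = 47/953.
Combined Bayes factor of the evidence already in hand = 1.4 × 0.5 = 0.7.
Odds after that evidence = (47/953) × 0.7 = 329/9530.
Target odds = 0.8/0.2 = 4.
Need 2.25ⁿ ≥ 4 ÷ (329/9530) = 38120/329.
2.25⁵ = 59049/1024 falls short of 38120/329 but 2.25⁶ = 531441/4096 reaches it, so n = 6.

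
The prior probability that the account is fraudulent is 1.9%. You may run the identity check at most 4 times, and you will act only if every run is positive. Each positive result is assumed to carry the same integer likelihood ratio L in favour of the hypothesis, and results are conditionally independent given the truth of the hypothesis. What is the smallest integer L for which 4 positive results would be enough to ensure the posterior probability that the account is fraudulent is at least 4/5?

Prior odds = 0.019/0.981 = 19/981.
Target odds = 0.8/0.2 = 4.
Need L⁴ ≥ 4 ÷ (19/981) = 3924/19.
3⁴ = 81 < 3924/19 ≤ 256 = 4⁴, so L = 4.

4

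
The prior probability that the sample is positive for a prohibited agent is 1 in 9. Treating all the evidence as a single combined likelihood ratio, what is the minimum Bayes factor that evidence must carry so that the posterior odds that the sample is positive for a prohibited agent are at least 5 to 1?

Prior odds = (1/9)/(8/9) = 0.125.
Target odds = 5.
Required Bayes factor = 5 ÷ 0.125 = 40.

40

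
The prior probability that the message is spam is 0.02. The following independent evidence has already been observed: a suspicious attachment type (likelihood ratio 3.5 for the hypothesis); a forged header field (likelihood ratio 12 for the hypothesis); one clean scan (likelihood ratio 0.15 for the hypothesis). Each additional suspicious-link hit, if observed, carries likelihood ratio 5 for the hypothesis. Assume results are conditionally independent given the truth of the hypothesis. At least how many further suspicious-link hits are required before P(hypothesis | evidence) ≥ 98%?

4

Prior odds = 0.02/0.98 = 1/49.
Combined Bayes factor of the evidence already in hand = 3.5 × 12 × 0.15 = 6.3.
Odds after that evidence = (1/49) × 6.3 = 9/70.
Target odds = 0.98/0.02 = 49.
Need 5ⁿ ≥ 49 ÷ (9/70) = 3430/9.
5³ = 125 falls short of 3430/9 but 5⁴ = 625 reaches it, so n = 4.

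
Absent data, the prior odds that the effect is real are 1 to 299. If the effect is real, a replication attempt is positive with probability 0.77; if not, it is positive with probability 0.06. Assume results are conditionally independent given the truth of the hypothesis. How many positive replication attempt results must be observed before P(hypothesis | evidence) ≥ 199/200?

5

Prior odds = 1/299.
Likelihood ratio of a positive = 0.77/0.06 = 77/6.
Target odds: 0.995 ÷ 0.005 = 199.
Need (1/299) × (77/6)ⁿ ≥ 199, i.e. (77/6)ⁿ ≥ 59501.
(77/6)⁴ = 35153041/1296 falls short of 59501 but (77/6)⁵ ≈348095 reaches it, so n = 5.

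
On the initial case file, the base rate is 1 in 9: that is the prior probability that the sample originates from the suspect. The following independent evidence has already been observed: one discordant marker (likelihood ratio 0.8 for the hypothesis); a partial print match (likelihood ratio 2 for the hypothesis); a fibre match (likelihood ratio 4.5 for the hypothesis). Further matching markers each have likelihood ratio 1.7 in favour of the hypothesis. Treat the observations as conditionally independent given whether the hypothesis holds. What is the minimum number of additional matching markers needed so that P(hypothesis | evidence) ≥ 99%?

Prior odds = (1/9)/(8/9) = 0.125.
Combined Bayes factor of the evidence already in hand = 0.8 × 2 × 4.5 = 7.2.
Odds after that evidence = 0.125 × 7.2 = 0.9.
Target odds = 0.99/0.01 = 99.
Need 1.7ⁿ ≥ 99 ÷ 0.9 = 110.
1.7⁸ ≈69.7576 falls short of 110 but 1.7⁹ ≈118.588 reaches it, so n = 9.

9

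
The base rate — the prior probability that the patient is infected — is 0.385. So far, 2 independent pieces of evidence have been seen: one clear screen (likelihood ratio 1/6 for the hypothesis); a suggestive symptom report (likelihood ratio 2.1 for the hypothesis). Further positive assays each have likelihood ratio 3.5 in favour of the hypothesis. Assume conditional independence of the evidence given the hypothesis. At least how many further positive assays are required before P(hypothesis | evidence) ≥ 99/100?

5

Prior odds = 0.385/0.615 = 77/123.
Combined Bayes factor of the evidence already in hand = (1/6) × 2.1 = 0.35.
Odds after that evidence = (77/123) × 0.35 = 539/2460.
Target odds = 0.99/0.01 = 99.
Need 3.5ⁿ ≥ 99 ÷ (539/2460) = 22140/49.
3.5⁴ = 150.0625 falls short of 22140/49 but 3.5⁵ = 525.21875 reaches it, so n = 5.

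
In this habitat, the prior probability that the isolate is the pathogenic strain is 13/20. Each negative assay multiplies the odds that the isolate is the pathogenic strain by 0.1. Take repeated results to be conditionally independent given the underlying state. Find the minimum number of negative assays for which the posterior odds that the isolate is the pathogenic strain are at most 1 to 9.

2

Prior odds = 0.65/0.35 = 13/7.
Likelihood ratio per negative assay = 0.1.
Target odds = 1/9.
Need (13/7) × 0.1ⁿ ≤ 1/9, i.e. 0.1ⁿ ≤ 7/117.
0.1¹ = 0.1 is still above 7/117 but 0.1² = 0.01 is at or below it, so n = 2.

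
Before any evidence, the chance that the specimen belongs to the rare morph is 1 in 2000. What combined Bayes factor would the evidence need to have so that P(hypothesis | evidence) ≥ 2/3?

Prior odds = 0.0005/0.9995 = 1/1999.
Target odds = (2/3)/(1/3) = 2.
Required Bayes factor = 2 ÷ (1/1999) = 3998.

3998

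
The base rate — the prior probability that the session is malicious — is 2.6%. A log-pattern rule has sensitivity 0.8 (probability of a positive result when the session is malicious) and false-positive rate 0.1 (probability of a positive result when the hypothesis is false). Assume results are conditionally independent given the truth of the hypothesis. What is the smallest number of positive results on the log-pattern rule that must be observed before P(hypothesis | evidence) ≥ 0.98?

4

Prior odds: 0.026 ÷ 0.974 = 13/487.
Likelihood ratio of a positive result = 0.8/0.1 = 8.
Target posterior odds = 0.98/0.02 = 49.
Require 8ⁿ ≥ 49 ÷ (13/487) = 23863/13.
8³ = 512 falls short of 23863/13 but 8⁴ = 4096 reaches it, so n = 4.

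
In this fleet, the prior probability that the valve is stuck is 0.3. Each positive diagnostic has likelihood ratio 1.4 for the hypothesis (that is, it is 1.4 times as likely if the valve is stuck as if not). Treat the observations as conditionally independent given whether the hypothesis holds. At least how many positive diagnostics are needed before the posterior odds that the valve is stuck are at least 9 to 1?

Prior odds: 0.3 ÷ 0.7 = 3/7.
Likelihood ratio per positive diagnostic = 1.4.
Target odds = 9.
Require 1.4ⁿ ≥ 9 ÷ (3/7) = 21.
1.4⁹ = 40353607/1953125 falls short of 21 but 1.4¹⁰ = 282475249/9765625 reaches it, so n = 10.

10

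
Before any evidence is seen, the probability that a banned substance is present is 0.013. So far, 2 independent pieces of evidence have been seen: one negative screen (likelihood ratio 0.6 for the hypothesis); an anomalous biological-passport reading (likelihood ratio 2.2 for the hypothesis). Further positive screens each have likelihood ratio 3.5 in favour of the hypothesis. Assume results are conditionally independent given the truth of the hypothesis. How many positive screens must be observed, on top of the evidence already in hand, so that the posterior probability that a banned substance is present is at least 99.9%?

9

Prior odds = 0.013/0.987 = 13/987.
Combined Bayes factor of the evidence already in hand = 0.6 × 2.2 = 1.32.
Odds after that evidence = (13/987) × 1.32 = 143/8225.
Target odds = 0.999/0.001 = 999.
Need 3.5ⁿ ≥ 999 ÷ (143/8225) = 8216775/143.
3.5⁸ = 5764801/256 falls short of 8216775/143 but 3.5⁹ = 40353607/512 reaches it, so n = 9.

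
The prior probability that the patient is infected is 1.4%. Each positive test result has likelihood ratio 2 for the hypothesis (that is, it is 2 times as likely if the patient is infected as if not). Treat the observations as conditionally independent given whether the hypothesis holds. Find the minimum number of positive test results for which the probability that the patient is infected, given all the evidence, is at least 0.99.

13

Prior odds = 0.014/0.986 = 7/493.
Likelihood ratio per positive test result = 2.
Target posterior odds = 0.99/0.01 = 99.
Require 2ⁿ ≥ 99 ÷ (7/493) = 48807/7.
2¹² = 4096 falls short of 48807/7 but 2¹³ = 8192 reaches it, so n = 13.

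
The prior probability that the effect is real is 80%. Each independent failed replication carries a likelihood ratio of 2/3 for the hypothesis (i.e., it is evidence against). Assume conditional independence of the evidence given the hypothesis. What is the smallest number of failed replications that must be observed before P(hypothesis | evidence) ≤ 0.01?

Prior odds: 0.8 ÷ 0.2 = 4.
Likelihood ratio per failed replication = 2/3.
Target odds: 0.01 ÷ 0.99 = 1/99.
Require (2/3)ⁿ ≤ 1/99 ÷ 4 = 1/396.
(2/3)¹⁴ = 16384/4782969 is still above 1/396 but (2/3)¹⁵ = 32768/14348907 is at or below it, so n = 15.

15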